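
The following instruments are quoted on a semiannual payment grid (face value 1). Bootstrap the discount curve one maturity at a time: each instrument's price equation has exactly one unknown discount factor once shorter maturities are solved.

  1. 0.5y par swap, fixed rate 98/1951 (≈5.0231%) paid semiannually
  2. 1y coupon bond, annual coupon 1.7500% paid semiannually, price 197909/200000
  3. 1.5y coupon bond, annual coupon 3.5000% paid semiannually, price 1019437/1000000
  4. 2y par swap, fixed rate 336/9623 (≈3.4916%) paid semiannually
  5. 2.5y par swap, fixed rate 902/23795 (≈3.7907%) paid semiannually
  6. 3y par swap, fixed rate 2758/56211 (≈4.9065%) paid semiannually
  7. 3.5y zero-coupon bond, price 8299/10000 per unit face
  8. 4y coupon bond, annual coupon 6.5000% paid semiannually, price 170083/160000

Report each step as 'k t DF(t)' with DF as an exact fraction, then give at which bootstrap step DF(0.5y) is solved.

step 1 [0.5y] swap r/2=49/1951: DF=(1 − 49/1951·(0))/(1+49/1951) = 1951/2000 ≈ 0.975500
step 2 [1y] bond c/2=7/800: DF=(197909/200000 − 7/800·(0.975500))/(1+7/800) = 389/400 ≈ 0.972500
step 3 [1.5y] bond c/2=7/400: DF=(1019437/1000000 − 7/400·(0.975500+0.972500))/(1+7/400) = 2421/2500 ≈ 0.968400
step 4 [2y] swap r/2=168/9623: DF=(1 − 168/9623·(0.975500+0.972500+0.968400))/(1+168/9623) = 583/625 ≈ 0.932800
step 5 [2.5y] swap r/2=451/23795: DF=(1 − 451/23795·(0.975500+0.972500+0.968400+0.932800))/(1+451/23795) = 4549/5000 ≈ 0.909800
step 6 [3y] swap r/2=1379/56211: DF=(1 − 1379/56211·(0.975500+0.972500+0.968400+0.932800+0.909800))/(1+1379/56211) = 8621/10000 ≈ 0.862100
step 7 [3.5y] zero: DF = P = 8299/10000 ≈ 0.829900
step 8 [4y] bond c/2=13/400: DF=(170083/160000 − 13/400·(0.975500+0.972500+0.968400+0.932800+0.909800+0.862100+0.829900))/(1+13/400) = 1653/2000 ≈ 0.826500

1 1/2 1951/2000
2 1 389/400
3 3/2 2421/2500
4 2 583/625
5 5/2 4549/5000
6 3 8621/10000
7 7/2 8299/10000
8 4 1653/2000
DF(0.5y) is solved at step 1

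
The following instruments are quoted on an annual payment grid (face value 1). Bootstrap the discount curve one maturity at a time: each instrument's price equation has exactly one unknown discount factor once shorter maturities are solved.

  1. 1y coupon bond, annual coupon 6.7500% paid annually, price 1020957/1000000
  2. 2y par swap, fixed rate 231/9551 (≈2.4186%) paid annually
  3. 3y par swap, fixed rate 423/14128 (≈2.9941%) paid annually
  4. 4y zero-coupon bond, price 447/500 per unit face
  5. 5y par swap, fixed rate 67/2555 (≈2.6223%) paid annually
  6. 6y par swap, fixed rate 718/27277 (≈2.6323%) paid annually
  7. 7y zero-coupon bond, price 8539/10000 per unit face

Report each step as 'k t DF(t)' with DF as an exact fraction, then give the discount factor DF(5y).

step 1 [1y] bond c/1=27/400: DF=(1020957/1000000 − 27/400·(0))/(1+27/400) = 2391/2500 ≈ 0.956400
step 2 [2y] swap r/1=231/9551: DF=(1 − 231/9551·(0.956400))/(1+231/9551) = 4769/5000 ≈ 0.953800
step 3 [3y] swap r/1=423/14128: DF=(1 − 423/14128·(0.956400+0.953800))/(1+423/14128) = 4577/5000 ≈ 0.915400
step 4 [4y] zero: DF = P = 447/500 ≈ 0.894000
step 5 [5y] swap r/1=67/2555: DF=(1 − 67/2555·(0.956400+0.953800+0.915400+0.894000))/(1+67/2555) = 4397/5000 ≈ 0.879400
step 6 [6y] swap r/1=718/27277: DF=(1 − 718/27277·(0.956400+0.953800+0.915400+0.894000+0.879400))/(1+718/27277) = 2141/2500 ≈ 0.856400
step 7 [7y] zero: DF = P = 8539/10000 ≈ 0.853900

1 1 2391/2500
2 2 4769/5000
3 3 4577/5000
4 4 447/500
5 5 4397/5000
6 6 2141/2500
7 7 8539/10000
DF(5y) = 4397/5000 ≈ 0.879400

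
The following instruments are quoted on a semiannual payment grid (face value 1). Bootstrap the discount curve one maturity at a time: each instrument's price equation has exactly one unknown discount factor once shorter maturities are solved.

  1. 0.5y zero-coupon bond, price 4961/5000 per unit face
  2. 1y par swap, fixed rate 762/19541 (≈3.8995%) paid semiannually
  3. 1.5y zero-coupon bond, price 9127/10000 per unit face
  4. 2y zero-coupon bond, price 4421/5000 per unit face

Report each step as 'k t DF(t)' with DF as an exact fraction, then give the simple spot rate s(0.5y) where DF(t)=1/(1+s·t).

step 1 [0.5y] zero: DF = P = 4961/5000 ≈ 0.992200
step 2 [1y] swap r/2=381/19541: DF=(1 − 381/19541·(0.992200))/(1+381/19541) = 9619/10000 ≈ 0.961900
step 3 [1.5y] zero: DF = P = 9127/10000 ≈ 0.912700
step 4 [2y] zero: DF = P = 4421/5000 ≈ 0.884200

1 1/2 4961/5000
2 1 9619/10000
3 3/2 9127/10000
4 2 4421/5000
s(0.5y) = (1/(4961/5000) − 1)/(1/2) = 78/4961 ≈ 1.5723%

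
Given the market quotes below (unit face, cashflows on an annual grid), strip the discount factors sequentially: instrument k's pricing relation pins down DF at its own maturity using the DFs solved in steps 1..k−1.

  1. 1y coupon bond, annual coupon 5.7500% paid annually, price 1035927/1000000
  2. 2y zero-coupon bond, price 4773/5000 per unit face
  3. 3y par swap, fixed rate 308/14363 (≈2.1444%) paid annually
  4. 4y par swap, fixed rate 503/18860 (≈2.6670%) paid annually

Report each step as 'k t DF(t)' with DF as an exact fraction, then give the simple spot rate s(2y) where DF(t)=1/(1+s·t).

1 1 2449/2500
2 2 4773/5000
3 3 1173/1250
4 4 4497/5000
s(2y) = (1/(4773/5000) − 1)/(2) = 227/9546 ≈ 2.3780%

step 1 [1y] bond c/1=23/400: DF=(1035927/1000000 − 23/400·(0))/(1+23/400) = 2449/2500 ≈ 0.979600
step 2 [2y] zero: DF = P = 4773/5000 ≈ 0.954600
step 3 [3y] swap r/1=308/14363: DF=(1 − 308/14363·(0.979600+0.954600))/(1+308/14363) = 1173/1250 ≈ 0.938400
step 4 [4y] swap r/1=503/18860: DF=(1 − 503/18860·(0.979600+0.954600+0.938400))/(1+503/18860) = 4497/5000 ≈ 0.899400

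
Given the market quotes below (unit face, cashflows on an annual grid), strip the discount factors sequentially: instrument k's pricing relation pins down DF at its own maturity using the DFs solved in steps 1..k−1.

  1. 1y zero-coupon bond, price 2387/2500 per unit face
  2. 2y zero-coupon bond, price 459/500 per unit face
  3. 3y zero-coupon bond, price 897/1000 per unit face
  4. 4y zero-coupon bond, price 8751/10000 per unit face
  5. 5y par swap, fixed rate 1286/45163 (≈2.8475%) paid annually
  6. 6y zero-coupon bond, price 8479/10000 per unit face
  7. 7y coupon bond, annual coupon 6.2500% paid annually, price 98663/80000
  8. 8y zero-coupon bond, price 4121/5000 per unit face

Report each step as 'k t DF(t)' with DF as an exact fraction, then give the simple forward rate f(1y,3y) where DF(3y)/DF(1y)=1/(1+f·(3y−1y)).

step 1 [1y] zero: DF = P = 2387/2500 ≈ 0.954800
step 2 [2y] zero: DF = P = 459/500 ≈ 0.918000
step 3 [3y] zero: DF = P = 897/1000 ≈ 0.897000
step 4 [4y] zero: DF = P = 8751/10000 ≈ 0.875100
step 5 [5y] swap r/1=1286/45163: DF=(1 − 1286/45163·(0.954800+0.918000+0.897000+0.875100))/(1+1286/45163) = 4357/5000 ≈ 0.871400
step 6 [6y] zero: DF = P = 8479/10000 ≈ 0.847900
step 7 [7y] bond c/1=1/16: DF=(98663/80000 − 1/16·(0.954800+0.918000+0.897000+0.875100+0.871400+0.847900))/(1+1/16) = 2113/2500 ≈ 0.845200
step 8 [8y] zero: DF = P = 4121/5000 ≈ 0.824200

1 1 2387/2500
2 2 459/500
3 3 897/1000
4 4 8751/10000
5 5 4357/5000
6 6 8479/10000
7 7 2113/2500
8 8 4121/5000
f(1y,3y) = ((2387/2500)/(897/1000) − 1)/(2) = 289/8970 ≈ 3.2219%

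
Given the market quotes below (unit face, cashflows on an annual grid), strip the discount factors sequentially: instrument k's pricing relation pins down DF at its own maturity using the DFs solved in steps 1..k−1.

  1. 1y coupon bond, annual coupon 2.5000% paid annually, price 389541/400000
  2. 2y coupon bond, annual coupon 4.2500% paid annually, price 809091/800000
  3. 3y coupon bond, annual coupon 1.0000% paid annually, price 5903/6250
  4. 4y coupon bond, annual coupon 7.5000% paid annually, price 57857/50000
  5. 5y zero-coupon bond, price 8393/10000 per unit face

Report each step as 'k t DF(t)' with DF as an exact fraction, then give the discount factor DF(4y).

step 1 [1y] bond c/1=1/40: DF=(389541/400000 − 1/40·(0))/(1+1/40) = 9501/10000 ≈ 0.950100
step 2 [2y] bond c/1=17/400: DF=(809091/800000 − 17/400·(0.950100))/(1+17/400) = 4657/5000 ≈ 0.931400
step 3 [3y] bond c/1=1/100: DF=(5903/6250 − 1/100·(0.950100+0.931400))/(1+1/100) = 1833/2000 ≈ 0.916500
step 4 [4y] bond c/1=3/40: DF=(57857/50000 − 3/40·(0.950100+0.931400+0.916500))/(1+3/40) = 2203/2500 ≈ 0.881200
step 5 [5y] zero: DF = P = 8393/10000 ≈ 0.839300

1 1 9501/10000
2 2 4657/5000
3 3 1833/2000
4 4 2203/2500
5 5 8393/10000
DF(4y) = 2203/2500 ≈ 0.881200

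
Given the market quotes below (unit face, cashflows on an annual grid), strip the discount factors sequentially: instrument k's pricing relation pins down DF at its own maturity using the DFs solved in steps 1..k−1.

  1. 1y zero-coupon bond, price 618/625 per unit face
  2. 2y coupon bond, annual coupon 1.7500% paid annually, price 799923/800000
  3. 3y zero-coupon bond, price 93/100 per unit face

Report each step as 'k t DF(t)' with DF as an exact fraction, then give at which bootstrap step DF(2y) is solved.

1 1 618/625
2 2 9657/10000
3 3 93/100
DF(2y) is solved at step 2

step 1 [1y] zero: DF = P = 618/625 ≈ 0.988800
step 2 [2y] bond c/1=7/400: DF=(799923/800000 − 7/400·(0.988800))/(1+7/400) = 9657/10000 ≈ 0.965700
step 3 [3y] zero: DF = P = 93/100 ≈ 0.930000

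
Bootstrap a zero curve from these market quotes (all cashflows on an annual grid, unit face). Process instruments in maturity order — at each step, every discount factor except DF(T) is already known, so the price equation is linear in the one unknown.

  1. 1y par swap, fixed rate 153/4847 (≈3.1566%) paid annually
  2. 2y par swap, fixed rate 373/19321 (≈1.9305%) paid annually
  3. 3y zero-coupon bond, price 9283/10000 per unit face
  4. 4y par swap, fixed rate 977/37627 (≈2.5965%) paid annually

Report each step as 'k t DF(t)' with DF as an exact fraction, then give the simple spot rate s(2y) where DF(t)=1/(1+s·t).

step 1 [1y] swap r/1=153/4847: DF=(1 − 153/4847·(0))/(1+153/4847) = 4847/5000 ≈ 0.969400
step 2 [2y] swap r/1=373/19321: DF=(1 − 373/19321·(0.969400))/(1+373/19321) = 9627/10000 ≈ 0.962700
step 3 [3y] zero: DF = P = 9283/10000 ≈ 0.928300
step 4 [4y] swap r/1=977/37627: DF=(1 − 977/37627·(0.969400+0.962700+0.928300))/(1+977/37627) = 9023/10000 ≈ 0.902300

1 1 4847/5000
2 2 9627/10000
3 3 9283/10000
4 4 9023/10000
s(2y) = (1/(9627/10000) − 1)/(2) = 373/19254 ≈ 1.9373%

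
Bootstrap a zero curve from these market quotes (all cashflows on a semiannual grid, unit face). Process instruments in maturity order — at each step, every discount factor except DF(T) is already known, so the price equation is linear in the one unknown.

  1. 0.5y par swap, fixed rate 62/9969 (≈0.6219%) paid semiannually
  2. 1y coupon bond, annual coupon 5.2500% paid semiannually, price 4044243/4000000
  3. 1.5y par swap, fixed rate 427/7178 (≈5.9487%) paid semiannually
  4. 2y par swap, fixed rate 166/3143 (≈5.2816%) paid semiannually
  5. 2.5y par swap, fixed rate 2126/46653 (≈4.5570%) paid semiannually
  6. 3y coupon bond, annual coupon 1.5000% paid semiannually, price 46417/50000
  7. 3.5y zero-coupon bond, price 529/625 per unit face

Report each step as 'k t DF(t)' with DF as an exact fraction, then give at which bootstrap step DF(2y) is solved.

1 1/2 9969/10000
2 1 9597/10000
3 3/2 4573/5000
4 2 2251/2500
5 5/2 8937/10000
6 3 8867/10000
7 7/2 529/625
DF(2y) is solved at step 4

step 1 [0.5y] swap r/2=31/9969: DF=(1 − 31/9969·(0))/(1+31/9969) = 9969/10000 ≈ 0.996900
step 2 [1y] bond c/2=21/800: DF=(4044243/4000000 − 21/800·(0.996900))/(1+21/800) = 9597/10000 ≈ 0.959700
step 3 [1.5y] swap r/2=427/14356: DF=(1 − 427/14356·(0.996900+0.959700))/(1+427/14356) = 4573/5000 ≈ 0.914600
step 4 [2y] swap r/2=83/3143: DF=(1 − 83/3143·(0.996900+0.959700+0.914600))/(1+83/3143) = 2251/2500 ≈ 0.900400
step 5 [2.5y] swap r/2=1063/46653: DF=(1 − 1063/46653·(0.996900+0.959700+0.914600+0.900400))/(1+1063/46653) = 8937/10000 ≈ 0.893700
step 6 [3y] bond c/2=3/400: DF=(46417/50000 − 3/400·(0.996900+0.959700+0.914600+0.900400+0.893700))/(1+3/400) = 8867/10000 ≈ 0.886700
step 7 [3.5y] zero: DF = P = 529/625 ≈ 0.846400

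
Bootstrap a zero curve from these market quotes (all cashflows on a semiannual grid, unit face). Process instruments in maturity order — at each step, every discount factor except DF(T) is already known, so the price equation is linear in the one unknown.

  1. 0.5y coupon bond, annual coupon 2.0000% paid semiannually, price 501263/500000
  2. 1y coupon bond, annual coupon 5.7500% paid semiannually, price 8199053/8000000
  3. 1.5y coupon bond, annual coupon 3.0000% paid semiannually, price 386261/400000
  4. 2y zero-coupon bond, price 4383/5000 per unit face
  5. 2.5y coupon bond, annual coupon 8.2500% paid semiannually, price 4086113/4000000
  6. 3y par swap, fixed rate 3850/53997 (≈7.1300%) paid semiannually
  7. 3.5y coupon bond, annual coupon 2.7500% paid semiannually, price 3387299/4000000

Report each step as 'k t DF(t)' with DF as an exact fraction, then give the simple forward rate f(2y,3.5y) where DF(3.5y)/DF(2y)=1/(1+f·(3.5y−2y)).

step 1 [0.5y] bond c/2=1/100: DF=(501263/500000 − 1/100·(0))/(1+1/100) = 4963/5000 ≈ 0.992600
step 2 [1y] bond c/2=23/800: DF=(8199053/8000000 − 23/800·(0.992600))/(1+23/800) = 1937/2000 ≈ 0.968500
step 3 [1.5y] bond c/2=3/200: DF=(386261/400000 − 3/200·(0.992600+0.968500))/(1+3/200) = 1153/1250 ≈ 0.922400
step 4 [2y] zero: DF = P = 4383/5000 ≈ 0.876600
step 5 [2.5y] bond c/2=33/800: DF=(4086113/4000000 − 33/800·(0.992600+0.968500+0.922400+0.876600))/(1+33/800) = 8321/10000 ≈ 0.832100
step 6 [3y] swap r/2=1925/53997: DF=(1 − 1925/53997·(0.992600+0.968500+0.922400+0.876600+0.832100))/(1+1925/53997) = 323/400 ≈ 0.807500
step 7 [3.5y] bond c/2=11/800: DF=(3387299/4000000 − 11/800·(0.992600+0.968500+0.922400+0.876600+0.832100+0.807500))/(1+11/800) = 7621/10000 ≈ 0.762100

1 1/2 4963/5000
2 1 1937/2000
3 3/2 1153/1250
4 2 4383/5000
5 5/2 8321/10000
6 3 323/400
7 7/2 7621/10000
f(2y,3.5y) = ((4383/5000)/(7621/10000) − 1)/(3/2) = 2290/22863 ≈ 10.0162%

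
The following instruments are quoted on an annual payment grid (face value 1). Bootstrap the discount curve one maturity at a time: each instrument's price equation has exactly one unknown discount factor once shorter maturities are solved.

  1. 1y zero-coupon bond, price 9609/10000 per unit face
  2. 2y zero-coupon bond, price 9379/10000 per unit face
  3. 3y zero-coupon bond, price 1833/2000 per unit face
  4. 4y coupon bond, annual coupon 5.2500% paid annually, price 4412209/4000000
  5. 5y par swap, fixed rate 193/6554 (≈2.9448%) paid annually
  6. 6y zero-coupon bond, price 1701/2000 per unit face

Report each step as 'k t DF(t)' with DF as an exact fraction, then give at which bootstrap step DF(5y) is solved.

step 1 [1y] zero: DF = P = 9609/10000 ≈ 0.960900
step 2 [2y] zero: DF = P = 9379/10000 ≈ 0.937900
step 3 [3y] zero: DF = P = 1833/2000 ≈ 0.916500
step 4 [4y] bond c/1=21/400: DF=(4412209/4000000 − 21/400·(0.960900+0.937900+0.916500))/(1+21/400) = 2269/2500 ≈ 0.907600
step 5 [5y] swap r/1=193/6554: DF=(1 − 193/6554·(0.960900+0.937900+0.916500+0.907600))/(1+193/6554) = 8649/10000 ≈ 0.864900
step 6 [6y] zero: DF = P = 1701/2000 ≈ 0.850500

1 1 9609/10000
2 2 9379/10000
3 3 1833/2000
4 4 2269/2500
5 5 8649/10000
6 6 1701/2000
DF(5y) is solved at step 5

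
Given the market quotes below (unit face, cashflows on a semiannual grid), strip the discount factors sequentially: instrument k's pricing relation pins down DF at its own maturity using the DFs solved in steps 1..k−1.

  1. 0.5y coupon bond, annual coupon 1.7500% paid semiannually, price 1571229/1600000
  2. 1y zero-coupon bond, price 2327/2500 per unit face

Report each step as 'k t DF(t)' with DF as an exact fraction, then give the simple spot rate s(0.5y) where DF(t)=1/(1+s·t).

step 1 [0.5y] bond c/2=7/800: DF=(1571229/1600000 − 7/800·(0))/(1+7/800) = 1947/2000 ≈ 0.973500
step 2 [1y] zero: DF = P = 2327/2500 ≈ 0.930800

1 1/2 1947/2000
2 1 2327/2500
s(0.5y) = (1/(1947/2000) − 1)/(1/2) = 106/1947 ≈ 5.4443%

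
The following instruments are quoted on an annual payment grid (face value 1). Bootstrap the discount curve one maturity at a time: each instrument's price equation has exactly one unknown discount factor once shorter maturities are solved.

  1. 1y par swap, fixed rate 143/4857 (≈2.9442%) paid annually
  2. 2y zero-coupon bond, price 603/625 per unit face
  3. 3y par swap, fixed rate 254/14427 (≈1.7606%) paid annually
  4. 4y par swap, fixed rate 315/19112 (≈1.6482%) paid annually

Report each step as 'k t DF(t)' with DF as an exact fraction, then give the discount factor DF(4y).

step 1 [1y] swap r/1=143/4857: DF=(1 − 143/4857·(0))/(1+143/4857) = 4857/5000 ≈ 0.971400
step 2 [2y] zero: DF = P = 603/625 ≈ 0.964800
step 3 [3y] swap r/1=254/14427: DF=(1 − 254/14427·(0.971400+0.964800))/(1+254/14427) = 2373/2500 ≈ 0.949200
step 4 [4y] swap r/1=315/19112: DF=(1 − 315/19112·(0.971400+0.964800+0.949200))/(1+315/19112) = 937/1000 ≈ 0.937000

1 1 4857/5000
2 2 603/625
3 3 2373/2500
4 4 937/1000
DF(4y) = 937/1000 ≈ 0.937000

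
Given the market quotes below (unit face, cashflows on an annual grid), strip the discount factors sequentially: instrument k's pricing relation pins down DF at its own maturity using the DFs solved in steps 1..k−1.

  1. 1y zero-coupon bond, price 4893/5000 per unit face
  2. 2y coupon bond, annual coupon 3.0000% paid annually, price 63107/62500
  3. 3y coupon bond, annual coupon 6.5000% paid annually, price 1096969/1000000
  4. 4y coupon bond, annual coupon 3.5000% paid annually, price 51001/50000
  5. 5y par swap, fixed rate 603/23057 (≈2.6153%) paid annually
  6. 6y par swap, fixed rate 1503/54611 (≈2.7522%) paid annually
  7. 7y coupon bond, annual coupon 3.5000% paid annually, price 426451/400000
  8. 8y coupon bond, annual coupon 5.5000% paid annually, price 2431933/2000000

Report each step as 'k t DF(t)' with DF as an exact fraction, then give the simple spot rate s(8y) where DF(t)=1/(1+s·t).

1 1 4893/5000
2 2 4759/5000
3 3 4561/5000
4 4 4447/5000
5 5 4397/5000
6 6 8497/10000
7 7 4227/5000
8 8 4119/5000
s(8y) = (1/(4119/5000) − 1)/(8) = 881/32952 ≈ 2.6736%

step 1 [1y] zero: DF = P = 4893/5000 ≈ 0.978600
step 2 [2y] bond c/1=3/100: DF=(63107/62500 − 3/100·(0.978600))/(1+3/100) = 4759/5000 ≈ 0.951800
step 3 [3y] bond c/1=13/200: DF=(1096969/1000000 − 13/200·(0.978600+0.951800))/(1+13/200) = 4561/5000 ≈ 0.912200
step 4 [4y] bond c/1=7/200: DF=(51001/50000 − 7/200·(0.978600+0.951800+0.912200))/(1+7/200) = 4447/5000 ≈ 0.889400
step 5 [5y] swap r/1=603/23057: DF=(1 − 603/23057·(0.978600+0.951800+0.912200+0.889400))/(1+603/23057) = 4397/5000 ≈ 0.879400
step 6 [6y] swap r/1=1503/54611: DF=(1 − 1503/54611·(0.978600+0.951800+0.912200+0.889400+0.879400))/(1+1503/54611) = 8497/10000 ≈ 0.849700
step 7 [7y] bond c/1=7/200: DF=(426451/400000 − 7/200·(0.978600+0.951800+0.912200+0.889400+0.879400+0.849700))/(1+7/200) = 4227/5000 ≈ 0.845400
step 8 [8y] bond c/1=11/200: DF=(2431933/2000000 − 11/200·(0.978600+0.951800+0.912200+0.889400+0.879400+0.849700+0.845400))/(1+11/200) = 4119/5000 ≈ 0.823800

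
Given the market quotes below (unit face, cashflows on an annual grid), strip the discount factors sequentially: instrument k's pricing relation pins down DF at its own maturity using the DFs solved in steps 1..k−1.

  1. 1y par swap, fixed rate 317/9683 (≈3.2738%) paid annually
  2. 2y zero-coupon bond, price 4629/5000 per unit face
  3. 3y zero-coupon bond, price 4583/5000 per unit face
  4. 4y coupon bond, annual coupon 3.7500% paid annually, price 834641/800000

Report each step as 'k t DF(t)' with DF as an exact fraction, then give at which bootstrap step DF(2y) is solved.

1 1 9683/10000
2 2 4629/5000
3 3 4583/5000
4 4 113/125
DF(2y) is solved at step 2

step 1 [1y] swap r/1=317/9683: DF=(1 − 317/9683·(0))/(1+317/9683) = 9683/10000 ≈ 0.968300
step 2 [2y] zero: DF = P = 4629/5000 ≈ 0.925800
step 3 [3y] zero: DF = P = 4583/5000 ≈ 0.916600
step 4 [4y] bond c/1=3/80: DF=(834641/800000 − 3/80·(0.968300+0.925800+0.916600))/(1+3/80) = 113/125 ≈ 0.904000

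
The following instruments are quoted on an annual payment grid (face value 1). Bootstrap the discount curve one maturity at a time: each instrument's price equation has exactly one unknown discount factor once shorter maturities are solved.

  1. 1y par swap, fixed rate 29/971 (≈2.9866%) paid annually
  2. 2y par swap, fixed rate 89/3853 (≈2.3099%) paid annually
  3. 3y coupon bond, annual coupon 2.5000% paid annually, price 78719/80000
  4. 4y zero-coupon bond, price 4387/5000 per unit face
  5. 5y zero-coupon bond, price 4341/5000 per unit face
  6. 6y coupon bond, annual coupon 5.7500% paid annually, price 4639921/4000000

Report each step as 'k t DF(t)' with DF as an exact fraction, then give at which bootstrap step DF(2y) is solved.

1 1 971/1000
2 2 1911/2000
3 3 913/1000
4 4 4387/5000
5 5 4341/5000
6 6 2119/2500
DF(2y) is solved at step 2

step 1 [1y] swap r/1=29/971: DF=(1 − 29/971·(0))/(1+29/971) = 971/1000 ≈ 0.971000
step 2 [2y] swap r/1=89/3853: DF=(1 − 89/3853·(0.971000))/(1+89/3853) = 1911/2000 ≈ 0.955500
step 3 [3y] bond c/1=1/40: DF=(78719/80000 − 1/40·(0.971000+0.955500))/(1+1/40) = 913/1000 ≈ 0.913000
step 4 [4y] zero: DF = P = 4387/5000 ≈ 0.877400
step 5 [5y] zero: DF = P = 4341/5000 ≈ 0.868200
step 6 [6y] bond c/1=23/400: DF=(4639921/4000000 − 23/400·(0.971000+0.955500+0.913000+0.877400+0.868200))/(1+23/400) = 2119/2500 ≈ 0.847600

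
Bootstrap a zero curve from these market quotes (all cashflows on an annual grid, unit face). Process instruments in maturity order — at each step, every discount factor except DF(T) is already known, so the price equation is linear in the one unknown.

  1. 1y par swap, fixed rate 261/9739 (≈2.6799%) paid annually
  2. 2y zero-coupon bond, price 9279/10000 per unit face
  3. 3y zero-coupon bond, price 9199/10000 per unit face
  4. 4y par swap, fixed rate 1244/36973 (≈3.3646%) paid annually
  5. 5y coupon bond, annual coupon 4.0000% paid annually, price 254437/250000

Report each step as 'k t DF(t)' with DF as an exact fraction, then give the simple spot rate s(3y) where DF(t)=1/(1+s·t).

1 1 9739/10000
2 2 9279/10000
3 3 9199/10000
4 4 2189/2500
5 5 2091/2500
s(3y) = (1/(9199/10000) − 1)/(3) = 267/9199 ≈ 2.9025%

step 1 [1y] swap r/1=261/9739: DF=(1 − 261/9739·(0))/(1+261/9739) = 9739/10000 ≈ 0.973900
step 2 [2y] zero: DF = P = 9279/10000 ≈ 0.927900
step 3 [3y] zero: DF = P = 9199/10000 ≈ 0.919900
step 4 [4y] swap r/1=1244/36973: DF=(1 − 1244/36973·(0.973900+0.927900+0.919900))/(1+1244/36973) = 2189/2500 ≈ 0.875600
step 5 [5y] bond c/1=1/25: DF=(254437/250000 − 1/25·(0.973900+0.927900+0.919900+0.875600))/(1+1/25) = 2091/2500 ≈ 0.836400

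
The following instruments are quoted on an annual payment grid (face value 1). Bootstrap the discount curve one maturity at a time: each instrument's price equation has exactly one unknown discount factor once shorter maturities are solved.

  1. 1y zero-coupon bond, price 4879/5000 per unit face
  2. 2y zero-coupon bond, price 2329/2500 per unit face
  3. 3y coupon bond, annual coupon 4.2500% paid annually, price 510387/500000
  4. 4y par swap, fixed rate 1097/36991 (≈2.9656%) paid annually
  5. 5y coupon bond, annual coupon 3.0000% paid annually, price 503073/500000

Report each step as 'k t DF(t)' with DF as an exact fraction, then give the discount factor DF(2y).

1 1 4879/5000
2 2 2329/2500
3 3 4507/5000
4 4 8903/10000
5 5 8691/10000
DF(2y) = 2329/2500 ≈ 0.931600

step 1 [1y] zero: DF = P = 4879/5000 ≈ 0.975800
step 2 [2y] zero: DF = P = 2329/2500 ≈ 0.931600
step 3 [3y] bond c/1=17/400: DF=(510387/500000 − 17/400·(0.975800+0.931600))/(1+17/400) = 4507/5000 ≈ 0.901400
step 4 [4y] swap r/1=1097/36991: DF=(1 − 1097/36991·(0.975800+0.931600+0.901400))/(1+1097/36991) = 8903/10000 ≈ 0.890300
step 5 [5y] bond c/1=3/100: DF=(503073/500000 − 3/100·(0.975800+0.931600+0.901400+0.890300))/(1+3/100) = 8691/10000 ≈ 0.869100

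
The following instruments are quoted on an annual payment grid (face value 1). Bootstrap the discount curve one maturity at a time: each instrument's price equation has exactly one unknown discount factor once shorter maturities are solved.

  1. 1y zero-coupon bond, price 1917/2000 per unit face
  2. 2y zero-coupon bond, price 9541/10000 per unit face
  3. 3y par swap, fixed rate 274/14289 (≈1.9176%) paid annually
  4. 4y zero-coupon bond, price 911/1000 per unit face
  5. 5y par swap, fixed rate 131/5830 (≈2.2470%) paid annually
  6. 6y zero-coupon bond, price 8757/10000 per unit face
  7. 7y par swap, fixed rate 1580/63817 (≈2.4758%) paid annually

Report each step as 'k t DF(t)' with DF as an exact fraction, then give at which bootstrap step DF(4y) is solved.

step 1 [1y] zero: DF = P = 1917/2000 ≈ 0.958500
step 2 [2y] zero: DF = P = 9541/10000 ≈ 0.954100
step 3 [3y] swap r/1=274/14289: DF=(1 − 274/14289·(0.958500+0.954100))/(1+274/14289) = 2363/2500 ≈ 0.945200
step 4 [4y] zero: DF = P = 911/1000 ≈ 0.911000
step 5 [5y] swap r/1=131/5830: DF=(1 − 131/5830·(0.958500+0.954100+0.945200+0.911000))/(1+131/5830) = 1119/1250 ≈ 0.895200
step 6 [6y] zero: DF = P = 8757/10000 ≈ 0.875700
step 7 [7y] swap r/1=1580/63817: DF=(1 − 1580/63817·(0.958500+0.954100+0.945200+0.911000+0.895200+0.875700))/(1+1580/63817) = 421/500 ≈ 0.842000

1 1 1917/2000
2 2 9541/10000
3 3 2363/2500
4 4 911/1000
5 5 1119/1250
6 6 8757/10000
7 7 421/500
DF(4y) is solved at step 4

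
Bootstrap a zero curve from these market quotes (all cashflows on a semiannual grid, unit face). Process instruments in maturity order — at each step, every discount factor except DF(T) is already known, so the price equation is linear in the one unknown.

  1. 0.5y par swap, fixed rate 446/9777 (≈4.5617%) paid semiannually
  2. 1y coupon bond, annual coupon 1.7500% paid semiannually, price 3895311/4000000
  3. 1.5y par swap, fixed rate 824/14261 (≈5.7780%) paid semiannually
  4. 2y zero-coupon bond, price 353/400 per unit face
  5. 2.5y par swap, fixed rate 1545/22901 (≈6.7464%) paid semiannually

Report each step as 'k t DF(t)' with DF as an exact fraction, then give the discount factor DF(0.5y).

1 1/2 9777/10000
2 1 9569/10000
3 3/2 1147/1250
4 2 353/400
5 5/2 1691/2000
DF(0.5y) = 9777/10000 ≈ 0.977700

step 1 [0.5y] swap r/2=223/9777: DF=(1 − 223/9777·(0))/(1+223/9777) = 9777/10000 ≈ 0.977700
step 2 [1y] bond c/2=7/800: DF=(3895311/4000000 − 7/800·(0.977700))/(1+7/800) = 9569/10000 ≈ 0.956900
step 3 [1.5y] swap r/2=412/14261: DF=(1 − 412/14261·(0.977700+0.956900))/(1+412/14261) = 1147/1250 ≈ 0.917600
step 4 [2y] zero: DF = P = 353/400 ≈ 0.882500
step 5 [2.5y] swap r/2=1545/45802: DF=(1 − 1545/45802·(0.977700+0.956900+0.917600+0.882500))/(1+1545/45802) = 1691/2000 ≈ 0.845500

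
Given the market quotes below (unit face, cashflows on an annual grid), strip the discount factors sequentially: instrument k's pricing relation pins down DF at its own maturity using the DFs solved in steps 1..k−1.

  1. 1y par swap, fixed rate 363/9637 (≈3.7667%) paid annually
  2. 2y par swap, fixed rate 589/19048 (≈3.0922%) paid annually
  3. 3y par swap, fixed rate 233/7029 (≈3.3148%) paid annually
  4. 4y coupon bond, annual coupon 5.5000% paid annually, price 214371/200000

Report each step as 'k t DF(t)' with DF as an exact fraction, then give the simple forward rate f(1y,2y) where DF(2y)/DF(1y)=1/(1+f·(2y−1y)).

1 1 9637/10000
2 2 9411/10000
3 3 2267/2500
4 4 4347/5000
f(1y,2y) = ((9637/10000)/(9411/10000) − 1)/(1) = 226/9411 ≈ 2.4014%

step 1 [1y] swap r/1=363/9637: DF=(1 − 363/9637·(0))/(1+363/9637) = 9637/10000 ≈ 0.963700
step 2 [2y] swap r/1=589/19048: DF=(1 − 589/19048·(0.963700))/(1+589/19048) = 9411/10000 ≈ 0.941100
step 3 [3y] swap r/1=233/7029: DF=(1 − 233/7029·(0.963700+0.941100))/(1+233/7029) = 2267/2500 ≈ 0.906800
step 4 [4y] bond c/1=11/200: DF=(214371/200000 − 11/200·(0.963700+0.941100+0.906800))/(1+11/200) = 4347/5000 ≈ 0.869400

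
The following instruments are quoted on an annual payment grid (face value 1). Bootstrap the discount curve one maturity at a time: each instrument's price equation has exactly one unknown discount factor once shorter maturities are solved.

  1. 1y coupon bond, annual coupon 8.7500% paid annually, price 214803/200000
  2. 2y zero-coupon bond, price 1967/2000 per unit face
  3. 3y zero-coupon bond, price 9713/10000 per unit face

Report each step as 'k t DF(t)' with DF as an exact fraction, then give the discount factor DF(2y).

1 1 2469/2500
2 2 1967/2000
3 3 9713/10000
DF(2y) = 1967/2000 ≈ 0.983500

step 1 [1y] bond c/1=7/80: DF=(214803/200000 − 7/80·(0))/(1+7/80) = 2469/2500 ≈ 0.987600
step 2 [2y] zero: DF = P = 1967/2000 ≈ 0.983500
step 3 [3y] zero: DF = P = 9713/10000 ≈ 0.971300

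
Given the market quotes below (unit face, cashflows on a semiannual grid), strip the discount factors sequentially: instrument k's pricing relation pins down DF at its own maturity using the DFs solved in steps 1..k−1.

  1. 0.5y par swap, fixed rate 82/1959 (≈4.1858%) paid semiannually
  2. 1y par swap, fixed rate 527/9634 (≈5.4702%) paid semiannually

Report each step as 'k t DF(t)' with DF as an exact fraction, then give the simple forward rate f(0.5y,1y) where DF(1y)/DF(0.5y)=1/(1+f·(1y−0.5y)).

step 1 [0.5y] swap r/2=41/1959: DF=(1 − 41/1959·(0))/(1+41/1959) = 1959/2000 ≈ 0.979500
step 2 [1y] swap r/2=527/19268: DF=(1 − 527/19268·(0.979500))/(1+527/19268) = 9473/10000 ≈ 0.947300

1 1/2 1959/2000
2 1 9473/10000
f(0.5y,1y) = ((1959/2000)/(9473/10000) − 1)/(1/2) = 644/9473 ≈ 6.7983%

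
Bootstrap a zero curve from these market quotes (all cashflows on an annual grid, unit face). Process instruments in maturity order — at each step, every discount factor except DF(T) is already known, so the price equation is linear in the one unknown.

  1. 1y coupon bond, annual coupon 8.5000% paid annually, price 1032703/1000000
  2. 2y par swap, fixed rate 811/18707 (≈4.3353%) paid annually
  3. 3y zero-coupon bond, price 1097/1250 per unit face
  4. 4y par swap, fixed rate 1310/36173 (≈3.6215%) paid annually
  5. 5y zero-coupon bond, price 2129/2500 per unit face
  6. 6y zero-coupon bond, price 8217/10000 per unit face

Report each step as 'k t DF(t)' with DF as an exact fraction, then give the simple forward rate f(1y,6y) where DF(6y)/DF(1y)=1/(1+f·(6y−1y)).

step 1 [1y] bond c/1=17/200: DF=(1032703/1000000 − 17/200·(0))/(1+17/200) = 4759/5000 ≈ 0.951800
step 2 [2y] swap r/1=811/18707: DF=(1 − 811/18707·(0.951800))/(1+811/18707) = 9189/10000 ≈ 0.918900
step 3 [3y] zero: DF = P = 1097/1250 ≈ 0.877600
step 4 [4y] swap r/1=1310/36173: DF=(1 − 1310/36173·(0.951800+0.918900+0.877600))/(1+1310/36173) = 869/1000 ≈ 0.869000
step 5 [5y] zero: DF = P = 2129/2500 ≈ 0.851600
step 6 [6y] zero: DF = P = 8217/10000 ≈ 0.821700

1 1 4759/5000
2 2 9189/10000
3 3 1097/1250
4 4 869/1000
5 5 2129/2500
6 6 8217/10000
f(1y,6y) = ((4759/5000)/(8217/10000) − 1)/(5) = 1301/41085 ≈ 3.1666%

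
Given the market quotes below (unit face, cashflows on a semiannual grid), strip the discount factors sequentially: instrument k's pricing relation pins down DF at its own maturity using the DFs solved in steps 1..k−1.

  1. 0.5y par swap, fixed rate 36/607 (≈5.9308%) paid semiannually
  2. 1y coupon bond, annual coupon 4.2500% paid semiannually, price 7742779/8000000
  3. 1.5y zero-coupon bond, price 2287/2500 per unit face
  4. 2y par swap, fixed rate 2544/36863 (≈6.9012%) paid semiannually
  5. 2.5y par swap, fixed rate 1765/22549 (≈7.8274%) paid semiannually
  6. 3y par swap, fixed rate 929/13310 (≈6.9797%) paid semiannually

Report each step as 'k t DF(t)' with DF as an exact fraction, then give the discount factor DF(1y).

1 1/2 607/625
2 1 371/400
3 3/2 2287/2500
4 2 1091/1250
5 5/2 1647/2000
6 3 4071/5000
DF(1y) = 371/400 ≈ 0.927500

step 1 [0.5y] swap r/2=18/607: DF=(1 − 18/607·(0))/(1+18/607) = 607/625 ≈ 0.971200
step 2 [1y] bond c/2=17/800: DF=(7742779/8000000 − 17/800·(0.971200))/(1+17/800) = 371/400 ≈ 0.927500
step 3 [1.5y] zero: DF = P = 2287/2500 ≈ 0.914800
step 4 [2y] swap r/2=1272/36863: DF=(1 − 1272/36863·(0.971200+0.927500+0.914800))/(1+1272/36863) = 1091/1250 ≈ 0.872800
step 5 [2.5y] swap r/2=1765/45098: DF=(1 − 1765/45098·(0.971200+0.927500+0.914800+0.872800))/(1+1765/45098) = 1647/2000 ≈ 0.823500
step 6 [3y] swap r/2=929/26620: DF=(1 − 929/26620·(0.971200+0.927500+0.914800+0.872800+0.823500))/(1+929/26620) = 4071/5000 ≈ 0.814200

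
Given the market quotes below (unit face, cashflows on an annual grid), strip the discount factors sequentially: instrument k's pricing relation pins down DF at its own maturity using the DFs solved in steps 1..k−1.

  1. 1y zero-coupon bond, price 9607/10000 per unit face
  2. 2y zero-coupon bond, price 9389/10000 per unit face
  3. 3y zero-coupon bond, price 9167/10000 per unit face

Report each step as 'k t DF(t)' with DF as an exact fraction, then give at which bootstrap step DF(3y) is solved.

step 1 [1y] zero: DF = P = 9607/10000 ≈ 0.960700
step 2 [2y] zero: DF = P = 9389/10000 ≈ 0.938900
step 3 [3y] zero: DF = P = 9167/10000 ≈ 0.916700

1 1 9607/10000
2 2 9389/10000
3 3 9167/10000
DF(3y) is solved at step 3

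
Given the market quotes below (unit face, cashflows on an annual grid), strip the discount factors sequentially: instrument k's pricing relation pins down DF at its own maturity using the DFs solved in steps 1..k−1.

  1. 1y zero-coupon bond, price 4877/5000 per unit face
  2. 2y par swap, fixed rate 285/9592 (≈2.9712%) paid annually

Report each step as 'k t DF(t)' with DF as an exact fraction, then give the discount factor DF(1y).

step 1 [1y] zero: DF = P = 4877/5000 ≈ 0.975400
step 2 [2y] swap r/1=285/9592: DF=(1 − 285/9592·(0.975400))/(1+285/9592) = 943/1000 ≈ 0.943000

1 1 4877/5000
2 2 943/1000
DF(1y) = 4877/5000 ≈ 0.975400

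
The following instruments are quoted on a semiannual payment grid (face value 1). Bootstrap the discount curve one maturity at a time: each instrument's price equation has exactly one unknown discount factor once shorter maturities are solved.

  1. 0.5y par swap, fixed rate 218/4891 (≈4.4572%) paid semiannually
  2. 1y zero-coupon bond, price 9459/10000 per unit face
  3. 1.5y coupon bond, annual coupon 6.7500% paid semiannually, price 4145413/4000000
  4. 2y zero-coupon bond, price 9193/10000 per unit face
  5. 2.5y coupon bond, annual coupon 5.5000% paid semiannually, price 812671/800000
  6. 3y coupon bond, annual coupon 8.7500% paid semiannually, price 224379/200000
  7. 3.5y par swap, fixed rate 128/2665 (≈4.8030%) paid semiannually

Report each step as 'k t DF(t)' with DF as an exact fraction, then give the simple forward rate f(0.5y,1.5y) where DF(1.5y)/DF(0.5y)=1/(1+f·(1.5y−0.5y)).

1 1/2 4891/5000
2 1 9459/10000
3 3/2 9397/10000
4 2 9193/10000
5 5/2 4437/5000
6 3 8791/10000
7 7/2 529/625
f(0.5y,1.5y) = ((4891/5000)/(9397/10000) − 1)/(1) = 385/9397 ≈ 4.0971%

step 1 [0.5y] swap r/2=109/4891: DF=(1 − 109/4891·(0))/(1+109/4891) = 4891/5000 ≈ 0.978200
step 2 [1y] zero: DF = P = 9459/10000 ≈ 0.945900
step 3 [1.5y] bond c/2=27/800: DF=(4145413/4000000 − 27/800·(0.978200+0.945900))/(1+27/800) = 9397/10000 ≈ 0.939700
step 4 [2y] zero: DF = P = 9193/10000 ≈ 0.919300
step 5 [2.5y] bond c/2=11/400: DF=(812671/800000 − 11/400·(0.978200+0.945900+0.939700+0.919300))/(1+11/400) = 4437/5000 ≈ 0.887400
step 6 [3y] bond c/2=7/160: DF=(224379/200000 − 7/160·(0.978200+0.945900+0.939700+0.919300+0.887400))/(1+7/160) = 8791/10000 ≈ 0.879100
step 7 [3.5y] swap r/2=64/2665: DF=(1 − 64/2665·(0.978200+0.945900+0.939700+0.919300+0.887400+0.879100))/(1+64/2665) = 529/625 ≈ 0.846400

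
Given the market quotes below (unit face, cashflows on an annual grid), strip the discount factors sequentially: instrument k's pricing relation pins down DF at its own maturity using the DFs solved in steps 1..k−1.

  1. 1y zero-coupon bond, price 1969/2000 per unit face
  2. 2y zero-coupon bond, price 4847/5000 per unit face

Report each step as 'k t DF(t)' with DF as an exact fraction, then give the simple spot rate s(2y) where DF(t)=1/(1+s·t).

step 1 [1y] zero: DF = P = 1969/2000 ≈ 0.984500
step 2 [2y] zero: DF = P = 4847/5000 ≈ 0.969400

1 1 1969/2000
2 2 4847/5000
s(2y) = (1/(4847/5000) − 1)/(2) = 153/9694 ≈ 1.5783%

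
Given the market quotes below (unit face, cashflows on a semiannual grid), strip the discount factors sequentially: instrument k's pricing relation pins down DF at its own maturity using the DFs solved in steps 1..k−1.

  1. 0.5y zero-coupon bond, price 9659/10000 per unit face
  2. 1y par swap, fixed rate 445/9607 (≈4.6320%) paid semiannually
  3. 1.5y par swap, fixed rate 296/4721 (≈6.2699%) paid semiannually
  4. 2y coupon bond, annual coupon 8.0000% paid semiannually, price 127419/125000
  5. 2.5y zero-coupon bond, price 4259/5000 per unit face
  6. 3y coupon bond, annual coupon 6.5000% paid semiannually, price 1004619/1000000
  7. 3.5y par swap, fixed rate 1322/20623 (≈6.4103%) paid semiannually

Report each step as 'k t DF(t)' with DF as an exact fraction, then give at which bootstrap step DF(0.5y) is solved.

1 1/2 9659/10000
2 1 1911/2000
3 3/2 1139/1250
4 2 1089/1250
5 5/2 4259/5000
6 3 1037/1250
7 7/2 8017/10000
DF(0.5y) is solved at step 1

step 1 [0.5y] zero: DF = P = 9659/10000 ≈ 0.965900
step 2 [1y] swap r/2=445/19214: DF=(1 − 445/19214·(0.965900))/(1+445/19214) = 1911/2000 ≈ 0.955500
step 3 [1.5y] swap r/2=148/4721: DF=(1 − 148/4721·(0.965900+0.955500))/(1+148/4721) = 1139/1250 ≈ 0.911200
step 4 [2y] bond c/2=1/25: DF=(127419/125000 − 1/25·(0.965900+0.955500+0.911200))/(1+1/25) = 1089/1250 ≈ 0.871200
step 5 [2.5y] zero: DF = P = 4259/5000 ≈ 0.851800
step 6 [3y] bond c/2=13/400: DF=(1004619/1000000 − 13/400·(0.965900+0.955500+0.911200+0.871200+0.851800))/(1+13/400) = 1037/1250 ≈ 0.829600
step 7 [3.5y] swap r/2=661/20623: DF=(1 − 661/20623·(0.965900+0.955500+0.911200+0.871200+0.851800+0.829600))/(1+661/20623) = 8017/10000 ≈ 0.801700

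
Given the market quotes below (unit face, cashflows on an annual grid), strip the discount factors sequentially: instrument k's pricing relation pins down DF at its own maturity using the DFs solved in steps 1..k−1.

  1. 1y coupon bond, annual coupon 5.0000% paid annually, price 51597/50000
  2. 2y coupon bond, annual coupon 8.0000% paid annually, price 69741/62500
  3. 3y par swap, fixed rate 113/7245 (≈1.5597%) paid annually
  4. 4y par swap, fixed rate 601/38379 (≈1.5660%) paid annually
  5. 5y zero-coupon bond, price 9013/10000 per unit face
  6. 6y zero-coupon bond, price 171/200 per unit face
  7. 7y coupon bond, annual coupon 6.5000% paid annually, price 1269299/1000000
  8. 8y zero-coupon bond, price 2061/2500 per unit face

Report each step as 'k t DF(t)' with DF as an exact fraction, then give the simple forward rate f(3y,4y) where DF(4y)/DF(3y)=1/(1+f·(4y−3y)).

1 1 2457/2500
2 2 2401/2500
3 3 2387/2500
4 4 9399/10000
5 5 9013/10000
6 6 171/200
7 7 1063/1250
8 8 2061/2500
f(3y,4y) = ((2387/2500)/(9399/10000) − 1)/(1) = 149/9399 ≈ 1.5853%

step 1 [1y] bond c/1=1/20: DF=(51597/50000 − 1/20·(0))/(1+1/20) = 2457/2500 ≈ 0.982800
step 2 [2y] bond c/1=2/25: DF=(69741/62500 − 2/25·(0.982800))/(1+2/25) = 2401/2500 ≈ 0.960400
step 3 [3y] swap r/1=113/7245: DF=(1 − 113/7245·(0.982800+0.960400))/(1+113/7245) = 2387/2500 ≈ 0.954800
step 4 [4y] swap r/1=601/38379: DF=(1 − 601/38379·(0.982800+0.960400+0.954800))/(1+601/38379) = 9399/10000 ≈ 0.939900
step 5 [5y] zero: DF = P = 9013/10000 ≈ 0.901300
step 6 [6y] zero: DF = P = 171/200 ≈ 0.855000
step 7 [7y] bond c/1=13/200: DF=(1269299/1000000 − 13/200·(0.982800+0.960400+0.954800+0.939900+0.901300+0.855000))/(1+13/200) = 1063/1250 ≈ 0.850400
step 8 [8y] zero: DF = P = 2061/2500 ≈ 0.824400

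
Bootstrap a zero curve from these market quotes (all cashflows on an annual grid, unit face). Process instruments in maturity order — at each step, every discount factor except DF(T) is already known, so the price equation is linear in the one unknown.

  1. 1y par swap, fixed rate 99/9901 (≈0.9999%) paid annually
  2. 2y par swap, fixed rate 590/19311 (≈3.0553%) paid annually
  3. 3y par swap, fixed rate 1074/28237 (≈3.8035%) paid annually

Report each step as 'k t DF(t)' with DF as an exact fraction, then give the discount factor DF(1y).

1 1 9901/10000
2 2 941/1000
3 3 4463/5000
DF(1y) = 9901/10000 ≈ 0.990100

step 1 [1y] swap r/1=99/9901: DF=(1 − 99/9901·(0))/(1+99/9901) = 9901/10000 ≈ 0.990100
step 2 [2y] swap r/1=590/19311: DF=(1 − 590/19311·(0.990100))/(1+590/19311) = 941/1000 ≈ 0.941000
step 3 [3y] swap r/1=1074/28237: DF=(1 − 1074/28237·(0.990100+0.941000))/(1+1074/28237) = 4463/5000 ≈ 0.892600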